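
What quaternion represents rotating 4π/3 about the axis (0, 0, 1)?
-0.5 + 0.866k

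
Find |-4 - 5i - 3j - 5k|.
√75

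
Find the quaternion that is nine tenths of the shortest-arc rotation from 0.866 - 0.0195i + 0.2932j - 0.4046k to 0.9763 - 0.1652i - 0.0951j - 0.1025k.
0.9775 - 0.1521i - 0.0556j - 0.1355k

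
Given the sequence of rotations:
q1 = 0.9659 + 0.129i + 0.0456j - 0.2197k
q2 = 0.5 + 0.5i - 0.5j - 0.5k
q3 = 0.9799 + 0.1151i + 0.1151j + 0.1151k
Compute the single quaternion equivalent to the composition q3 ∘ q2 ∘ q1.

q2 · q1 = 0.3314 + 0.6801i - 0.4148j - 0.5055k
q3 · q2 · q1 = 0.3524 + 0.6941i - 0.2319j - 0.5832k
0.3524 + 0.6941i - 0.2319j - 0.5832k


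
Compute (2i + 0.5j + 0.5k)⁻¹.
-0.4444i - 0.1111j - 0.1111k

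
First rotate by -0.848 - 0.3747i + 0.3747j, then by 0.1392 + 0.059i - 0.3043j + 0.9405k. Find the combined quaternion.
0.0181 - 0.4546i - 0.0422j - 0.8895k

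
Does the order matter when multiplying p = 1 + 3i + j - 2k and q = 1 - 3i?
Yes: pq = 10 + 7j + k ≠ 10 - 5j - 5k = qp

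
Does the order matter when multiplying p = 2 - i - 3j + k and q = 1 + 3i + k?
Yes: pq = 4 + 2i + j + 12k ≠ 4 + 8i - 7j - 6k = qp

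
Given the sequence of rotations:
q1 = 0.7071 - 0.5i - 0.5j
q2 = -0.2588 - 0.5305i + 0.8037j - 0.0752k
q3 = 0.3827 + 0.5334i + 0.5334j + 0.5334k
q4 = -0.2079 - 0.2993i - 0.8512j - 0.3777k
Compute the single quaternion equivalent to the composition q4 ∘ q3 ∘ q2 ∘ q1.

q2 · q1 = -0.0464 - 0.2833i + 0.7353j + 0.6139k
q3 · q2 · q1 = -0.5863 - 0.1979i - 0.2219j + 0.7535k
q4 · q3 · q2 · q1 = 0.1584 - 0.5086i + 0.8455j - 0.0372k
0.1584 - 0.5086i + 0.8455j - 0.0372k


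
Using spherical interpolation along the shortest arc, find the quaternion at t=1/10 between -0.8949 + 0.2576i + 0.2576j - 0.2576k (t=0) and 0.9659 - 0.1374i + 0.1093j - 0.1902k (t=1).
-0.9177 + 0.2492i + 0.223j - 0.2144k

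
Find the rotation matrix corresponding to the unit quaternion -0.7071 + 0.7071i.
[[1, 0, 0], [0, 0, 1], [0, -1, 0]]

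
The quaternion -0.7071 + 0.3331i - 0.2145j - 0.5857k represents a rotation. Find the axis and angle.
axis = (0.4711, -0.3033, -0.8283), θ = 3π/2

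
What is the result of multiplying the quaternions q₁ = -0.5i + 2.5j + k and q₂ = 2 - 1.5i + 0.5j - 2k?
-6.5i + 2.5j + 5.5k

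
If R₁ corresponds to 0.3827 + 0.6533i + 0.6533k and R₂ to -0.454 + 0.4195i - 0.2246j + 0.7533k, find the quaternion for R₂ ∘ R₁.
-0.9399 - 0.2828i + 0.1321j + 0.1384k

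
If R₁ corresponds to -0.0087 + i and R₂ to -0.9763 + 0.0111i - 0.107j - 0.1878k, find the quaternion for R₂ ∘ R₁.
-0.0026 - 0.9764i - 0.1869j + 0.1086k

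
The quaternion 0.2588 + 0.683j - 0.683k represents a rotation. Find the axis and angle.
axis = (0, √2/2, -√2/2), θ = 5π/6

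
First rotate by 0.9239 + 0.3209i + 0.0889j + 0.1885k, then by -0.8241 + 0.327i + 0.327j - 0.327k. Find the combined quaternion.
-0.8338 + 0.1284i + 0.0623j - 0.5333k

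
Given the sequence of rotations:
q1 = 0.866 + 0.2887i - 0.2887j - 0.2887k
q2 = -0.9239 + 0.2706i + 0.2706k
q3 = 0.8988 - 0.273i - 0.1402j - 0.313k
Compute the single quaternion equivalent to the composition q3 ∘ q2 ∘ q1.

q2 · q1 = -0.8001 + 0.0457i + 0.423j + 0.4229k
q3 · q2 · q1 = -0.515 + 0.3326i + 0.5935j + 0.5215k
-0.515 + 0.3326i + 0.5935j + 0.5215k


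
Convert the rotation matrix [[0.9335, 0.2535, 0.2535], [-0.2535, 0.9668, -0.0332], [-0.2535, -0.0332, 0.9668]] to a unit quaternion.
0.9832 + 0.1289j - 0.1289k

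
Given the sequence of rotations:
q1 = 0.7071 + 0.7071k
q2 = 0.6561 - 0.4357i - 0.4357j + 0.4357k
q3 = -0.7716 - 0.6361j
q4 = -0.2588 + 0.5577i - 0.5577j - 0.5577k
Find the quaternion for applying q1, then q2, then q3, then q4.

q2 · q1 = 0.1558 - 0.6162i + 0.772k
q3 · q2 · q1 = -0.1202 - 0.0156i - 0.0991j - 0.9876k
q4 · q3 · q2 · q1 = -0.5662 + 0.4325i + 0.6522j + 0.2587k
-0.5662 + 0.4325i + 0.6522j + 0.2587k


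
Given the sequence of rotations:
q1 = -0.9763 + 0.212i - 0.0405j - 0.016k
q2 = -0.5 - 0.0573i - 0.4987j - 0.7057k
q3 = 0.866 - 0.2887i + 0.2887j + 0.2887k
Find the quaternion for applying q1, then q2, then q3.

q2 · q1 = 0.4688 - 0.0707i + 0.3566j + 0.805k
q3 · q2 · q1 = 0.0502 - 0.0671i + 0.6562j + 0.7499k
0.0502 - 0.0671i + 0.6562j + 0.7499k


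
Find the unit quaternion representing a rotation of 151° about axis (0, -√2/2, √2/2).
0.2504 - 0.6846j + 0.6846k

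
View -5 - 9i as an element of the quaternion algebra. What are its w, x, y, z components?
-5 - 9i + 0j + 0k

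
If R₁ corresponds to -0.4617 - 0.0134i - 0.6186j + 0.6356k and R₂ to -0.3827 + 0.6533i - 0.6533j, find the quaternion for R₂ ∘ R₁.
-0.2187 - 0.7117i + 0.1231j - 0.6561k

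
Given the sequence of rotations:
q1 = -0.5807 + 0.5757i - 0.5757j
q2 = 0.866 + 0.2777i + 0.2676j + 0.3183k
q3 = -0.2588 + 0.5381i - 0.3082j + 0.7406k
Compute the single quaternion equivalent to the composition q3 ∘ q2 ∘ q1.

q2 · q1 = -0.5087 + 0.5205i - 0.4707j - 0.4988k
q3 · q2 · q1 = 0.0759 + 0.0939i + 0.9325j - 0.3405k
0.0759 + 0.0939i + 0.9325j - 0.3405k


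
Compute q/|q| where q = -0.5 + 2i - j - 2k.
-0.1644 + 0.6576i - 0.3288j - 0.6576k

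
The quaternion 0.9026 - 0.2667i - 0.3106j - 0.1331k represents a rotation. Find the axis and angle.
axis = (-0.6195, -0.7215, -0.3092), θ = 51°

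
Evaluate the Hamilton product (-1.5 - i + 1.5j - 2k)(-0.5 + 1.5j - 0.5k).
-2.5 + 2.75i - 3.5j + 0.25k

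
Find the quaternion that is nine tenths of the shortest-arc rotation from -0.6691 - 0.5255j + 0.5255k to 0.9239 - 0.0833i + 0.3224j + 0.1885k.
-0.9245 + 0.0766i - 0.3553j - 0.1146k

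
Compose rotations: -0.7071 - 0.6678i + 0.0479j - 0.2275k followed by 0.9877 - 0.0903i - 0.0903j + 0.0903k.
-0.7338 - 0.5795i + 0.0303j - 0.3532k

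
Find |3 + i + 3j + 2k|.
√23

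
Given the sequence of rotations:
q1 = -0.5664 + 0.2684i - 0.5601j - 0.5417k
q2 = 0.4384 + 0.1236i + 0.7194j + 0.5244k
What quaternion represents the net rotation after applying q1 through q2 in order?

q2 · q1 = 0.4055 - 0.0483i - 0.4453j - 0.7968k
0.4055 - 0.0483i - 0.4453j - 0.7968k


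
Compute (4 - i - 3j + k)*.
4 + i + 3j - k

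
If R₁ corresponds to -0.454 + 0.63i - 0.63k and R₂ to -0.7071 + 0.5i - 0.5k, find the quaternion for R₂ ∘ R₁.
-0.309 - 0.6725i + 0.6725k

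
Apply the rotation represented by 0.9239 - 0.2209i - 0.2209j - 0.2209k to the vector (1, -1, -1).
(0.61, -1.621, 0.012)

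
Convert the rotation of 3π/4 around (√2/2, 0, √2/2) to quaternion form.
0.3827 + 0.6533i + 0.6533k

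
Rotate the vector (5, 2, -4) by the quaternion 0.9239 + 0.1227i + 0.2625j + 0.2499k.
(0.706, 4.703, -4.731)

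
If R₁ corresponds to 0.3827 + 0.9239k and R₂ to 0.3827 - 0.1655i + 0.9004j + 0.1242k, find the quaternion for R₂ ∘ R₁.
0.0317 + 0.7685i + 0.4975j + 0.4011k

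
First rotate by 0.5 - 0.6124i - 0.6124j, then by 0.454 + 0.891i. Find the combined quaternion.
0.7726 + 0.1675i - 0.278j - 0.5456k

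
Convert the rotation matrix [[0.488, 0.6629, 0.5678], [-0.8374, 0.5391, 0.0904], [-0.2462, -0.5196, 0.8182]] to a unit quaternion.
0.8434 - 0.1808i + 0.2413j - 0.4447k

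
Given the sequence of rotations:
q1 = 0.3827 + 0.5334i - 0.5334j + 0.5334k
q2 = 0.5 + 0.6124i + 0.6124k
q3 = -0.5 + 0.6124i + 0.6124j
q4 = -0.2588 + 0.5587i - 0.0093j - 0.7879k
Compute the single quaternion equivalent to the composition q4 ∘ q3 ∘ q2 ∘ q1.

q2 · q1 = -0.462 + 0.8277i - 0.2667j + 0.1744k
q3 · q2 · q1 = -0.1126 - 0.59i - 0.2564j - 0.7574k
q4 · q3 · q2 · q1 = -0.2404 - 0.1052i + 0.9554j + 0.136k
-0.2404 - 0.1052i + 0.9554j + 0.136k


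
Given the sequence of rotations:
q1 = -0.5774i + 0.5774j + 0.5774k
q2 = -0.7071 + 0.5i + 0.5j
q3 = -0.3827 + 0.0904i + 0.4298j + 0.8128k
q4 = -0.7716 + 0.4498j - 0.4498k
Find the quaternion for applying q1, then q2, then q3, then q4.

q2 · q1 = 0.697i - 0.697j + 0.1691k
q3 · q2 · q1 = 0.0991 + 0.3725i + 0.818j - 0.4273k
q4 · q3 · q2 · q1 = -0.6366 - 0.1117i - 0.7541j + 0.1176k
-0.6366 - 0.1117i - 0.7541j + 0.1176k


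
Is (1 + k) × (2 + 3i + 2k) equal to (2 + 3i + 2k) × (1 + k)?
No: pq = 3i + 3j + 4k ≠ 3i - 3j + 4k = qp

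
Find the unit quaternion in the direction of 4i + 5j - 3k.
0.5657i + 0.7071j - 0.4243k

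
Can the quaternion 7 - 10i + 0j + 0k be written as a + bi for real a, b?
Yes. The quaternion 7 - 10i has j- and k-coefficients y = z = 0, so it lies in the complex subalgebra spanned by 1 and i.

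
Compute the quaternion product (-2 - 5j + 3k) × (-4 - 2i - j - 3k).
12 + 22i + 16j - 16k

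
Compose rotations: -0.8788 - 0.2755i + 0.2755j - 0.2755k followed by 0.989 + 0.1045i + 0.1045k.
-0.8116 - 0.3931i + 0.2725j - 0.3355k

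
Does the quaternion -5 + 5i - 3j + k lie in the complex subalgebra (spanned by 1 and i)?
No. The quaternion -5 + 5i - 3j + k has j-coefficient y = -3 and k-coefficient z = 1, not both zero, so it does not lie in the complex subalgebra spanned by 1 and i.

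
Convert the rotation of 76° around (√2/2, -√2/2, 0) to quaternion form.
0.788 + 0.4353i - 0.4353j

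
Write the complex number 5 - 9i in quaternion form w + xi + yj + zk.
5 - 9i + 0j + 0k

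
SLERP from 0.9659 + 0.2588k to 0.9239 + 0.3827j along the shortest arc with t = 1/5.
0.9745 + 0.0793j + 0.2098k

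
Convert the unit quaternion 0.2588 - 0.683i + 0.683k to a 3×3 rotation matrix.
[[0.067, -0.3535, -0.933], [0.3535, -0.866, 0.3535], [-0.933, -0.3535, 0.067]]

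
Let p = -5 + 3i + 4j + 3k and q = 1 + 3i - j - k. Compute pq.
-7 - 13i + 21j - 7k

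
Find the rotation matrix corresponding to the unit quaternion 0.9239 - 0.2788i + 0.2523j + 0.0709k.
[[0.8626, -0.2717, 0.4267], [-0.0097, 0.8345, 0.5509], [-0.5057, -0.4794, 0.7172]]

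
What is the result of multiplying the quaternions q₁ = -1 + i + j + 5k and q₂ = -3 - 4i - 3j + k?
5 + 17i - 21j - 15k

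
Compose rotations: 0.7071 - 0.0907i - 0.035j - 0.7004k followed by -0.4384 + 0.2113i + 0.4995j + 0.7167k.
0.2286 - 0.1356i + 0.4515j + 0.8517k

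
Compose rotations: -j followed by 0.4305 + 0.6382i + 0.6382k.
0.6382i - 0.4305j - 0.6382k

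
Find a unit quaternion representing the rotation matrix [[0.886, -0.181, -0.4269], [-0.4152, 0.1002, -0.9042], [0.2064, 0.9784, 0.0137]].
0.7071 + 0.6656i - 0.2239j - 0.0828k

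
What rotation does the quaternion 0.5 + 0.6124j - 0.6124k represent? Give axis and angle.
axis = (0, √2/2, -√2/2), θ = 2π/3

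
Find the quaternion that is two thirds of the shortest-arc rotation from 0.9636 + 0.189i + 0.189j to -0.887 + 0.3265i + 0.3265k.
0.9585 - 0.1595i + 0.0672j - 0.2267k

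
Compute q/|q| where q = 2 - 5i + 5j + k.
0.2697 - 0.6742i + 0.6742j + 0.1348k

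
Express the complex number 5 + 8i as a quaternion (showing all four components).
5 + 8i + 0j + 0k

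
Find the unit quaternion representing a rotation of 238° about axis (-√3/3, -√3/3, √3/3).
-0.4848 - 0.505i - 0.505j + 0.505k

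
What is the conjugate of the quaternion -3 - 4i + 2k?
-3 + 4i - 2k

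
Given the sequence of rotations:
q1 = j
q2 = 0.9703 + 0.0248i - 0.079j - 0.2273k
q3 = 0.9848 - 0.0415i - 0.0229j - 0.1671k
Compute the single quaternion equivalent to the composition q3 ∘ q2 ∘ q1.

q2 · q1 = 0.079 + 0.2273i + 0.9703j + 0.0248k
q3 · q2 · q1 = 0.1136 + 0.3821i + 0.9168j - 0.0238k
0.1136 + 0.3821i + 0.9168j - 0.0238k


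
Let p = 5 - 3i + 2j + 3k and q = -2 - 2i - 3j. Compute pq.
-10 + 5i - 25j + 7k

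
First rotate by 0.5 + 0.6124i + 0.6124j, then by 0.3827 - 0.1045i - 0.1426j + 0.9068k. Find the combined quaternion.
0.3427 - 0.3732i + 0.7184j + 0.4767k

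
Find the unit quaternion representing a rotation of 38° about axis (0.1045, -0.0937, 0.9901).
0.9455 + 0.034i - 0.0305j + 0.3223k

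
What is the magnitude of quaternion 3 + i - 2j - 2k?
√18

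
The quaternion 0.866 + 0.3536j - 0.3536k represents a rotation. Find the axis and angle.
axis = (0, √2/2, -√2/2), θ = π/3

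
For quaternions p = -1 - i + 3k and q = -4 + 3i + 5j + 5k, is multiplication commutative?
No: pq = -8 - 14i + 9j - 22k ≠ -8 + 16i - 19j - 12k = qp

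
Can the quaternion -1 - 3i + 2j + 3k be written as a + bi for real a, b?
No. The quaternion -1 - 3i + 2j + 3k has j-coefficient y = 2 and k-coefficient z = 3, not both zero, so it does not lie in the complex subalgebra spanned by 1 and i.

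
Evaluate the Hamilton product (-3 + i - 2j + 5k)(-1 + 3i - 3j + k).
-11 + 3i + 25j - 5k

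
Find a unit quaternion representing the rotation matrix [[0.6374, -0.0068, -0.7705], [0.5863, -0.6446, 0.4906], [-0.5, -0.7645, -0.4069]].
-0.3827 + 0.8199i + 0.1767j - 0.3874k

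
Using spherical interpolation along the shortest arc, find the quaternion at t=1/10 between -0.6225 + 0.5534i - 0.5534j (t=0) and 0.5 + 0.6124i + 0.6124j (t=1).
-0.6579 + 0.4458i - 0.607j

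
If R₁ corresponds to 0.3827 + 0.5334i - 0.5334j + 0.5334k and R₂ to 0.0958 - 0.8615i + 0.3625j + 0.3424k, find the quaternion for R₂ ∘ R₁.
0.5069 + 0.0974i + 0.7298j + 0.4483k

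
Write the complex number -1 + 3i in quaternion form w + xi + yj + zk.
-1 + 3i + 0j + 0k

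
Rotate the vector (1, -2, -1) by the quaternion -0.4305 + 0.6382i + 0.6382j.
(-0.894, -0.106, 2.278)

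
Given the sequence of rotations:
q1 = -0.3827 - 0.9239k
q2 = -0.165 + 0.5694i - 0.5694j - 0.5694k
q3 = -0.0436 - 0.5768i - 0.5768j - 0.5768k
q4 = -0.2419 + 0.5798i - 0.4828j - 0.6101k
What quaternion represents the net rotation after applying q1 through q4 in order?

q2 · q1 = -0.4629 + 0.3082i + 0.744j + 0.3704k
q3 · q2 · q1 = 0.8407 + 0.4691i + 0.2704j - 0.0005k
q4 · q3 · q2 · q1 = -0.3451 + 0.5392i - 0.7572j - 0.1295k
-0.3451 + 0.5392i - 0.7572j - 0.1295k


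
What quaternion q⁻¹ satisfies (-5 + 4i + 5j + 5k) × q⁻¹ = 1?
-0.0549 - 0.044i - 0.0549j - 0.0549k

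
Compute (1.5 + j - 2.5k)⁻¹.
0.1579 - 0.1053j + 0.2632k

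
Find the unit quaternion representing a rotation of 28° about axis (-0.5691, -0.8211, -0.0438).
0.9703 - 0.1377i - 0.1986j - 0.0106k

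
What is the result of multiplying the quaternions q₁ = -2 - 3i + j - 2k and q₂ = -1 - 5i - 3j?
-10 + 7i + 15j + 16k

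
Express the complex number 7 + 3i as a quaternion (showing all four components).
7 + 3i + 0j + 0k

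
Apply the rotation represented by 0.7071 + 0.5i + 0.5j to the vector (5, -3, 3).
(3.121, -1.121, -5.657)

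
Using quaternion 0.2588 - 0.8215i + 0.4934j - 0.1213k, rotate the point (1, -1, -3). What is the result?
(-0.132, -1.411, 2.999)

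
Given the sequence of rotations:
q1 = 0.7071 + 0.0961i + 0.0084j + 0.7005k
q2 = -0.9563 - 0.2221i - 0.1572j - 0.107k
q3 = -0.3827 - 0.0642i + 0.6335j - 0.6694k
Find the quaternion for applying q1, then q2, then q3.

q2 · q1 = -0.5786 - 0.3582i + 0.0261j - 0.7323k
q3 · q2 · q1 = -0.3083 - 0.2722i - 0.1838j + 0.8928k
-0.3083 - 0.2722i - 0.1838j + 0.8928k


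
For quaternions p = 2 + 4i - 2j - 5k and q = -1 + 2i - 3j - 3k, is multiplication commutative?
No: pq = -31 - 9i - 2j - 9k ≠ -31 + 9i - 6j + 7k = qp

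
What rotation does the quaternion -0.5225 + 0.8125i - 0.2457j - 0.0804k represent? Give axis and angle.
axis = (0.9529, -0.2882, -0.0943), θ = 243°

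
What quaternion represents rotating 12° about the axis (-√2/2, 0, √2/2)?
0.9945 - 0.0739i + 0.0739k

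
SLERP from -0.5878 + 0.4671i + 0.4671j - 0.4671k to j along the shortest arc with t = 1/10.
-0.5507 + 0.4376i + 0.5601j - 0.4376k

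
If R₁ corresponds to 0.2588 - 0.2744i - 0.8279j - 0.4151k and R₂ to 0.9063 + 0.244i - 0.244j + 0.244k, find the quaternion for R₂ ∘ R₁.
0.2008 + 0.1178i - 0.7791j - 0.582k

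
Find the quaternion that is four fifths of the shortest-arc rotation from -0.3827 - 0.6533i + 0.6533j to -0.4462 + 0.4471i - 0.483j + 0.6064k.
0.2926 - 0.5489i + 0.5801j - 0.5259k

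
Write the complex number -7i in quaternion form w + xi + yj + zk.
0 - 7i + 0j + 0k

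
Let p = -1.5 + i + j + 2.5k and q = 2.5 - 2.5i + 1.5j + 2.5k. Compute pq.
-9 + 5i - 8.5j + 6.5k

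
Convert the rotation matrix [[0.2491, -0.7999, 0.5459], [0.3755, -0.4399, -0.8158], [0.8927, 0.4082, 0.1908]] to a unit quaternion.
0.5 + 0.612i - 0.1734j + 0.5877k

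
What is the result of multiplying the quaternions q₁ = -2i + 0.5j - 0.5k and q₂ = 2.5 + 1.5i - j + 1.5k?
4.25 - 4.75i + 3.5j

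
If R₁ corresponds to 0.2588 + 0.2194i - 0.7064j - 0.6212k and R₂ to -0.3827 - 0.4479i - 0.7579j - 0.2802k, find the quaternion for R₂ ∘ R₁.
-0.7102 + 0.073i - 0.2655j + 0.6479k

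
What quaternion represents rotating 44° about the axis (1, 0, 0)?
0.9272 + 0.3746i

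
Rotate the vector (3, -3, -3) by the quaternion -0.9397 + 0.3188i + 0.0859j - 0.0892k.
(3.902, -3.427, -0.189)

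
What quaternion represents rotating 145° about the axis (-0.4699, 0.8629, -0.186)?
0.3007 - 0.4482i + 0.823j - 0.1774k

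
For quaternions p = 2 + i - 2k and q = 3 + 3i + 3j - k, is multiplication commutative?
No: pq = 1 + 15i + j - 5k ≠ 1 + 3i + 11j - 11k = qp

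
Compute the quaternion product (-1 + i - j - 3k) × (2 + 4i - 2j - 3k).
-17 - 5i - 9j - k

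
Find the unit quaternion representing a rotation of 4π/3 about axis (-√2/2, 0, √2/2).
-0.5 - 0.6124i + 0.6124k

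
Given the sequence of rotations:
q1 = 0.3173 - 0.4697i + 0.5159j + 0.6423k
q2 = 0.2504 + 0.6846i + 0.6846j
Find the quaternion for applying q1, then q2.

q2 · q1 = 0.0478 + 0.5393i - 0.0933j + 0.8356k
0.0478 + 0.5393i - 0.0933j + 0.8356k


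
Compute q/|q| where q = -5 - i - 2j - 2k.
-0.8575 - 0.1715i - 0.343j - 0.343k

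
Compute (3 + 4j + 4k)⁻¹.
0.0732 - 0.0976j - 0.0976k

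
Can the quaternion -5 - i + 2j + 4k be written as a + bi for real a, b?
No. The quaternion -5 - i + 2j + 4k has j-coefficient y = 2 and k-coefficient z = 4, not both zero, so it does not lie in the complex subalgebra spanned by 1 and i.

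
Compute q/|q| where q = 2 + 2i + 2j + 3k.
0.4364 + 0.4364i + 0.4364j + 0.6547k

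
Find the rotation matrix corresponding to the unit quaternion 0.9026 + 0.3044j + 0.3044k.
[[0.6294, -0.5495, 0.5495], [0.5495, 0.8147, 0.1853], [-0.5495, 0.1853, 0.8147]]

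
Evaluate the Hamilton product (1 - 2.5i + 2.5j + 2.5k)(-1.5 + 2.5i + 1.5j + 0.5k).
-0.25 + 3.75i + 5.25j - 13.25k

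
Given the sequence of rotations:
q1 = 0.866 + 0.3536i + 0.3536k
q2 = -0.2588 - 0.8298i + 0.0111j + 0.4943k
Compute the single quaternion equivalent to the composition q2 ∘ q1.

q2 · q1 = -0.1055 - 0.8062i + 0.4778j + 0.3326k
-0.1055 - 0.8062i + 0.4778j + 0.3326k


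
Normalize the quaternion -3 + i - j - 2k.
-0.7746 + 0.2582i - 0.2582j - 0.5164k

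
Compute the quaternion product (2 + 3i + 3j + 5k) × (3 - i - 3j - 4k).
38 + 10i + 10j + k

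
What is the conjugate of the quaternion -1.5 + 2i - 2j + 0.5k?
-1.5 - 2i + 2j - 0.5k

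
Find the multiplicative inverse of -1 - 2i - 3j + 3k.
-0.0435 + 0.087i + 0.1304j - 0.1304k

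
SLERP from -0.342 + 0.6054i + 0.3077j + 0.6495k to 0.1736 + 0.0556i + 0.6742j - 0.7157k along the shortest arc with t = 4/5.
-0.2454 + 0.1107i - 0.5201j + 0.8106k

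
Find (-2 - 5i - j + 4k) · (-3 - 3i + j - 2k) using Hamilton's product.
19i - 21j - 16k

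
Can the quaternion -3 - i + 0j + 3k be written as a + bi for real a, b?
No. The quaternion -3 - i + 3k has j-coefficient y = 0 and k-coefficient z = 3, not both zero, so it does not lie in the complex subalgebra spanned by 1 and i.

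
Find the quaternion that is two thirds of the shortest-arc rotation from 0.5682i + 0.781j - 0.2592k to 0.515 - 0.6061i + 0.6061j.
0.4257 - 0.2362i + 0.8651j - 0.1208k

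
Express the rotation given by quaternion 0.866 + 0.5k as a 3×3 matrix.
[[0.5, -0.866, 0], [0.866, 0.5, 0], [0, 0, 1]]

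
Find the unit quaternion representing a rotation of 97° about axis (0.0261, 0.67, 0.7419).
0.6626 + 0.0195i + 0.5018j + 0.5557k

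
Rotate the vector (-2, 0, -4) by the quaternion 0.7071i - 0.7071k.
(4, 0, 2)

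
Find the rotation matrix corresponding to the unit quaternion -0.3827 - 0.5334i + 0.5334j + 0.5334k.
[[-0.1381, -0.1608, -0.9773], [-0.9773, -0.1381, 0.1608], [-0.1608, 0.9773, -0.1381]]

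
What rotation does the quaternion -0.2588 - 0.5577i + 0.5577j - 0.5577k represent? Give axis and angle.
axis = (-√3/3, √3/3, -√3/3), θ = 7π/6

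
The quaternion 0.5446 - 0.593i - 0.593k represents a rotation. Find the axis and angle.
axis = (-√2/2, 0, -√2/2), θ = 114°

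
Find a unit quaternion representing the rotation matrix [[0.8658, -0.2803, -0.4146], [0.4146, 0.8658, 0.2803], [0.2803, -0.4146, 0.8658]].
0.9483 - 0.1832i - 0.1832j + 0.1832k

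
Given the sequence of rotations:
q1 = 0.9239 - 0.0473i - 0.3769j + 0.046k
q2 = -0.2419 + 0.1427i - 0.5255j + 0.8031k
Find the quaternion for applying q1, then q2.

q2 · q1 = -0.4517 + 0.4218i - 0.4389j + 0.6522k
-0.4517 + 0.4218i - 0.4389j + 0.6522k


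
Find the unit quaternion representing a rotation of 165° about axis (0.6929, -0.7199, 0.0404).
0.1305 + 0.687i - 0.7137j + 0.0401k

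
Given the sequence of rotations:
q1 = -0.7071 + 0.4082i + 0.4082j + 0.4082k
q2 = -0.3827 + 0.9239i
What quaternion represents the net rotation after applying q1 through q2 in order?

q2 · q1 = -0.1065 - 0.8095i - 0.5334j + 0.2209k
-0.1065 - 0.8095i - 0.5334j + 0.2209k


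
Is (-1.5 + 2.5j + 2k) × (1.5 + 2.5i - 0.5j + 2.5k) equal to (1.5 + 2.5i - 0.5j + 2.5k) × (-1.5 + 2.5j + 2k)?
No: pq = -6 + 3.5i + 9.5j - 7k ≠ -6 - 11i - 0.5j + 5.5k = qp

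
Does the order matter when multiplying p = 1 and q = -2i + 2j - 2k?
No: pq = qp = -2i + 2j - 2k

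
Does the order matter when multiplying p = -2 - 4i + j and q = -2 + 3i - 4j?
Yes: pq = 20 + 2i + 6j + 13k ≠ 20 + 2i + 6j - 13k = qp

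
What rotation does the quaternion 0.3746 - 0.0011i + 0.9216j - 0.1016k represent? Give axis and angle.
axis = (-0.0012, 0.994, -0.1096), θ = 136°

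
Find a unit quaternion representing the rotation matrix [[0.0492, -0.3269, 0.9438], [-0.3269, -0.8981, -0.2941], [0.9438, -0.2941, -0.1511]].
0.7243i - 0.2257j + 0.6515k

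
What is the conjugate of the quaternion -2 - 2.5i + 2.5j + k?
-2 + 2.5i - 2.5j - k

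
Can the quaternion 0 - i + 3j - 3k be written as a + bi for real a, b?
No. The quaternion -i + 3j - 3k has j-coefficient y = 3 and k-coefficient z = -3, not both zero, so it does not lie in the complex subalgebra spanned by 1 and i.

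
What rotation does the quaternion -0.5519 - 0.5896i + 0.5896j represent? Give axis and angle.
axis = (-√2/2, √2/2, 0), θ = 247°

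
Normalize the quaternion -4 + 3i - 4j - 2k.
-0.5963 + 0.4472i - 0.5963j - 0.2981k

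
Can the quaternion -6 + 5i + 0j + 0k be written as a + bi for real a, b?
Yes. The quaternion -6 + 5i has j- and k-coefficients y = z = 0, so it lies in the complex subalgebra spanned by 1 and i.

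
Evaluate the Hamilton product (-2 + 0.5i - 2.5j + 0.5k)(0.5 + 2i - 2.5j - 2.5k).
-7 + 3.75i + 6j + 9k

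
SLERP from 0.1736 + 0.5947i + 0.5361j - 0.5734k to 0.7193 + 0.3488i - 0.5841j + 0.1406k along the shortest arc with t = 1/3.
-0.2005 + 0.3349i + 0.7359j - 0.5532k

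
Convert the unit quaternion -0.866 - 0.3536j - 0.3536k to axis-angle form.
axis = (0, -√2/2, -√2/2), θ = 5π/3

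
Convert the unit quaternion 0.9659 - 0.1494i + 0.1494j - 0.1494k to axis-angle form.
axis = (-√3/3, √3/3, -√3/3), θ = π/6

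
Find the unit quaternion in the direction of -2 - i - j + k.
-0.7559 - 0.378i - 0.378j + 0.378k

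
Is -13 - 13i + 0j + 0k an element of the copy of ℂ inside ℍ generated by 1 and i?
Yes. The quaternion -13 - 13i has j- and k-coefficients y = z = 0, so it lies in the complex subalgebra spanned by 1 and i.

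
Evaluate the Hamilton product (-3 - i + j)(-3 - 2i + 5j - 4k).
2 + 5i - 22j + 9k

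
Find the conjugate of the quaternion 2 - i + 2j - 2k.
2 + i - 2j + 2k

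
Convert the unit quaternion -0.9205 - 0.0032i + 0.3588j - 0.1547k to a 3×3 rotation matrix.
[[0.6947, -0.2871, -0.6596], [0.2825, 0.9521, -0.1169], [0.6615, -0.1051, 0.7425]]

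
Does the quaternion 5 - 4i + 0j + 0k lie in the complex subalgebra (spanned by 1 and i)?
Yes. The quaternion 5 - 4i has j- and k-coefficients y = z = 0, so it lies in the complex subalgebra spanned by 1 and i.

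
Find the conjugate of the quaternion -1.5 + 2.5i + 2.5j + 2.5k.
-1.5 - 2.5i - 2.5j - 2.5k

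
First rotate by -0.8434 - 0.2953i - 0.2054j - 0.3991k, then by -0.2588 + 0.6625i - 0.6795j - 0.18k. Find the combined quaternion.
0.2025 - 0.2481i + 0.9438j - 0.0816k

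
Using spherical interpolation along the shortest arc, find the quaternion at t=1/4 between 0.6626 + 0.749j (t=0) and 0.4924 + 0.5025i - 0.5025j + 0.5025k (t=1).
0.42 - 0.1867i + 0.8683j - 0.1867k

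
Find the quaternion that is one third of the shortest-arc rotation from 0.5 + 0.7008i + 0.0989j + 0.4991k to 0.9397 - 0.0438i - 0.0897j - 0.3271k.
0.8051 + 0.5353i + 0.0391j + 0.2523k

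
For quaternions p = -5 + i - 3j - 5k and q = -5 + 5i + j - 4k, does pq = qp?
No: pq = 3 - 13i - 11j + 61k ≠ 3 - 47i + 31j + 29k = qp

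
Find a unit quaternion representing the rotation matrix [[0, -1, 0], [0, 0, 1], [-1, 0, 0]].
0.5 - 0.5i + 0.5j + 0.5k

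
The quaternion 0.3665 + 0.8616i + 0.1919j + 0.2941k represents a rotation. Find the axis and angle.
axis = (0.926, 0.2063, 0.3161), θ = 137°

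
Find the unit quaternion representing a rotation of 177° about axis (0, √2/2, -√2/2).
0.0262 + 0.7069j - 0.7069k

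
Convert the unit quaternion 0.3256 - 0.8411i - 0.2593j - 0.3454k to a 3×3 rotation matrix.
[[0.6269, 0.6611, 0.4122], [0.2113, -0.6535, 0.7268], [0.7499, -0.3686, -0.5494]]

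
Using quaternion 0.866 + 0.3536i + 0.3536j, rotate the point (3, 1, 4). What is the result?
(4.95, -0.95, 0.775)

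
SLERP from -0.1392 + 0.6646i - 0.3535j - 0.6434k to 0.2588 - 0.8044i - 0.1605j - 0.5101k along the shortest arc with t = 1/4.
-0.2114 + 0.8603i - 0.2545j - 0.388k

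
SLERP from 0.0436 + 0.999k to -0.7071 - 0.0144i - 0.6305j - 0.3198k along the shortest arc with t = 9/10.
0.6755 + 0.0136i + 0.5973j + 0.432k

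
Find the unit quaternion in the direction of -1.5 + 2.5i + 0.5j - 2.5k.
-0.3873 + 0.6455i + 0.1291j - 0.6455k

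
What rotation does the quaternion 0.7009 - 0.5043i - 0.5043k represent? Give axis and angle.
axis = (-√2/2, 0, -√2/2), θ = 91°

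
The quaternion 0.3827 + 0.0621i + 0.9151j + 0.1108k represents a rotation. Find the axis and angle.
axis = (0.0672, 0.9905, 0.1199), θ = 3π/4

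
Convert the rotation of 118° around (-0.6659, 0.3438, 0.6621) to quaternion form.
0.515 - 0.5708i + 0.2947j + 0.5675k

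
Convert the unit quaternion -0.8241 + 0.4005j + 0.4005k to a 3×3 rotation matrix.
[[0.3584, 0.6601, -0.6601], [-0.6601, 0.6792, 0.3208], [0.6601, 0.3208, 0.6792]]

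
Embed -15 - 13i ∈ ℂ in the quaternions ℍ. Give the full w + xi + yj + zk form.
-15 - 13i + 0j + 0k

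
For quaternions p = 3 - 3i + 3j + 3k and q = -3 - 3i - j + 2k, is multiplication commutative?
No: pq = -21 + 9i - 15j + 9k ≠ -21 - 9i - 9j - 15k = qp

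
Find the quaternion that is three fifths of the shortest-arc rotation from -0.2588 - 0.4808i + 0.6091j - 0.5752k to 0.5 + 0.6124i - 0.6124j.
-0.424 - 0.5888i + 0.6433j - 0.2443k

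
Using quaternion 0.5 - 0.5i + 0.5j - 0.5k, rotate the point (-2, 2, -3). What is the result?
(-3, 2, -2)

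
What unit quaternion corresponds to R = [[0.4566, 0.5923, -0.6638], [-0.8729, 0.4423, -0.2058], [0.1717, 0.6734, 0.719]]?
0.809 + 0.2717i - 0.2582j - 0.4528k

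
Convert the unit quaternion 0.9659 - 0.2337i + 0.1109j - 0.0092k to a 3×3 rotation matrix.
[[0.9752, -0.0341, 0.2185], [-0.0696, 0.8906, 0.4494], [-0.2099, -0.4535, 0.8662]]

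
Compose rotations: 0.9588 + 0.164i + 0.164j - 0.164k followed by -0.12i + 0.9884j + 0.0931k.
-0.1271 - 0.2924i + 0.9433j - 0.0925k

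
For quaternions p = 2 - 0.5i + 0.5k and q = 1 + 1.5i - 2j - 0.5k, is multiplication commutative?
No: pq = 3 + 3.5i - 3.5j + 0.5k ≠ 3 + 1.5i - 4.5j - 1.5k = qp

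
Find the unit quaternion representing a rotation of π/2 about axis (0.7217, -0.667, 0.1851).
0.7071 + 0.5103i - 0.4716j + 0.1309k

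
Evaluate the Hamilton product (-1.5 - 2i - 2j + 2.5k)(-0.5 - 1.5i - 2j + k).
-8.75 + 6.25i + 2.25j - 1.75k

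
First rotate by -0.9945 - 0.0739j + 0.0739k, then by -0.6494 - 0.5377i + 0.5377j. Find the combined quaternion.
0.6856 + 0.5745i - 0.447j - 0.0083k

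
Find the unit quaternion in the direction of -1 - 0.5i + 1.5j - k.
-0.4714 - 0.2357i + 0.7071j - 0.4714k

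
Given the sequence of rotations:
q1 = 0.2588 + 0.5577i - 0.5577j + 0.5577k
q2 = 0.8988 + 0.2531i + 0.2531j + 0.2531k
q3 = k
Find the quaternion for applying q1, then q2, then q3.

q2 · q1 = 0.0915 + 0.8491i - 0.4358j + 0.2845k
q3 · q2 · q1 = -0.2845 + 0.4358i + 0.8491j + 0.0915k
-0.2845 + 0.4358i + 0.8491j + 0.0915k


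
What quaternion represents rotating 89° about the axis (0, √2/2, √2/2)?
0.7133 + 0.4956j + 0.4956k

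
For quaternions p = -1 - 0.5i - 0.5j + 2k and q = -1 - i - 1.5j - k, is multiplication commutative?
No: pq = 1.75 + 5i - 0.5j - 0.75k ≠ 1.75 - 2i + 4.5j - 1.25k = qp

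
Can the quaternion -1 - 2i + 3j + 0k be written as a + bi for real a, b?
No. The quaternion -1 - 2i + 3j has j-coefficient y = 3 and k-coefficient z = 0, not both zero, so it does not lie in the complex subalgebra spanned by 1 and i.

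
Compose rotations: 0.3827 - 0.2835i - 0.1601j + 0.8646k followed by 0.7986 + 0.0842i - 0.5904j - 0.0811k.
0.3051 - 0.7176i - 0.4036j + 0.4786k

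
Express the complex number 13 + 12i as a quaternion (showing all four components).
13 + 12i + 0j + 0k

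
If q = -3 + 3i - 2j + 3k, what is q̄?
-3 - 3i + 2j - 3k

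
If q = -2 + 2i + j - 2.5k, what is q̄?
-2 - 2i - j + 2.5k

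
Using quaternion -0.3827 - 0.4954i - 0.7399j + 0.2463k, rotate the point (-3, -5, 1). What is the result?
(-3.637, -4.317, 1.772)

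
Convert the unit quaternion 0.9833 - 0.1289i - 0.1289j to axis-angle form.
axis = (-√2/2, -√2/2, 0), θ = 21°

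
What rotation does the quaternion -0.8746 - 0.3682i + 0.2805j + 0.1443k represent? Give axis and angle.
axis = (-0.7594, 0.5785, 0.2976), θ = 302°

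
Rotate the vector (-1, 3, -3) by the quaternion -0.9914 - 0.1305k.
(-1.742, 2.639, -3)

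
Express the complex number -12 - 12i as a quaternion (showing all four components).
-12 - 12i + 0j + 0k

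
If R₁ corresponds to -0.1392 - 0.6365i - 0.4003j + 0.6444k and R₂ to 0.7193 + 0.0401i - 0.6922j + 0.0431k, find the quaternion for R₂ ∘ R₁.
-0.3795 - 0.8922i - 0.2449j + 0.0009k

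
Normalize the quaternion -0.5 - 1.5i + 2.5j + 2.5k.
-0.1291 - 0.3873i + 0.6455j + 0.6455k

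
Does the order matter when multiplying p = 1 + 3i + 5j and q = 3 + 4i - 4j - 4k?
Yes: pq = 11 - 7i + 23j - 36k ≠ 11 + 33i - j + 28k = qp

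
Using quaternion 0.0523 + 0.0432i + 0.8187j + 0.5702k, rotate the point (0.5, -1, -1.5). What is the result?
(-0.709, -1.675, -0.44)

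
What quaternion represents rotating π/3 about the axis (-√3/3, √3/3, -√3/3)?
0.866 - 0.2887i + 0.2887j - 0.2887k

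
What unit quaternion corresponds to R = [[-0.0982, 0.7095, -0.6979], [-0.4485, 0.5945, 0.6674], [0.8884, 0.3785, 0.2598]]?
0.6626 - 0.109i - 0.5985j - 0.4369k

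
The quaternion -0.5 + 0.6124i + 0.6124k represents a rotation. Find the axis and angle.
axis = (√2/2, 0, √2/2), θ = 4π/3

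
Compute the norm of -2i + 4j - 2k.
√24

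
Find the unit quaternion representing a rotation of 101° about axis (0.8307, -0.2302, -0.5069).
0.6361 + 0.641i - 0.1776j - 0.3911k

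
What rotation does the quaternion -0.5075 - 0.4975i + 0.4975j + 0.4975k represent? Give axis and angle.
axis = (-√3/3, √3/3, √3/3), θ = 241°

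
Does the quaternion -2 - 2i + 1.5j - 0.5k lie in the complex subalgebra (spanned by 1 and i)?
No. The quaternion -2 - 2i + 1.5j - 0.5k has j-coefficient y = 1.5 and k-coefficient z = -0.5, not both zero, so it does not lie in the complex subalgebra spanned by 1 and i.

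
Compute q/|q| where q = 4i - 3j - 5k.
0.5657i - 0.4243j - 0.7071k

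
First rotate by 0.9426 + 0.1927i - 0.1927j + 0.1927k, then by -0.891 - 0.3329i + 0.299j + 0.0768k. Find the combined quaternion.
-0.7329 - 0.4131i + 0.5325j - 0.0928k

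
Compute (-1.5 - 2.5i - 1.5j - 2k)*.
-1.5 + 2.5i + 1.5j + 2k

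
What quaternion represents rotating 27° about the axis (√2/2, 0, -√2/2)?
0.9724 + 0.1651i - 0.1651k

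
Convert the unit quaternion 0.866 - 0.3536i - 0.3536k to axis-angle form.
axis = (-√2/2, 0, -√2/2), θ = π/3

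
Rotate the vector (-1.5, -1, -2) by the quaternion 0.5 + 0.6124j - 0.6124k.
(-1.087, 2.169, 1.169)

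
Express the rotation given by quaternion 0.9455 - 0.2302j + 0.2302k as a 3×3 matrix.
[[0.788, -0.4353, -0.4353], [0.4353, 0.894, -0.106], [0.4353, -0.106, 0.894]]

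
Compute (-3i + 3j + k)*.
3i - 3j - k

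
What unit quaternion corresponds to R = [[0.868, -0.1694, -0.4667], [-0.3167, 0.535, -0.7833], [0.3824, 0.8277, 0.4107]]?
0.8387 + 0.4802i - 0.2531j - 0.0439k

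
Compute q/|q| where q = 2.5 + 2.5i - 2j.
0.6155 + 0.6155i - 0.4924j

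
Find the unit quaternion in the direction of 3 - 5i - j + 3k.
0.4523 - 0.7538i - 0.1508j + 0.4523k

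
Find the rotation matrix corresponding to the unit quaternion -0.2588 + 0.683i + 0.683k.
[[0.067, 0.3535, 0.933], [-0.3535, -0.866, 0.3535], [0.933, -0.3535, 0.067]]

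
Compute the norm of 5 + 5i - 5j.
√75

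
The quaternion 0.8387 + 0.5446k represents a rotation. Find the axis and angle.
axis = (0, 0, 1), θ = 66°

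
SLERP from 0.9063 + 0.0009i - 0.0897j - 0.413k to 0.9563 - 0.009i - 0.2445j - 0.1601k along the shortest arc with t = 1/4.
0.9268 - 0.0016i - 0.1297j - 0.3524k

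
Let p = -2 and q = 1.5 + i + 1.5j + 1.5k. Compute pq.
-3 - 2i - 3j - 3k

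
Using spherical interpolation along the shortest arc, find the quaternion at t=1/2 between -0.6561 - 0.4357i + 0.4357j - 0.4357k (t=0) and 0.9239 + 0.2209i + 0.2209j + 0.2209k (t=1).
-0.8563 - 0.3558i + 0.1164j - 0.3558k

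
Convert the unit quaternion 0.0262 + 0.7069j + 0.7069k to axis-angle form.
axis = (0, √2/2, √2/2), θ = 177°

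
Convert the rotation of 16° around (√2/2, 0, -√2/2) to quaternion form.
0.9903 + 0.0984i - 0.0984k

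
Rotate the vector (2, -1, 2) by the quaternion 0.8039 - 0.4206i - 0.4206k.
(1.324, -0.292, 2.676)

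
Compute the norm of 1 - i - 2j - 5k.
√31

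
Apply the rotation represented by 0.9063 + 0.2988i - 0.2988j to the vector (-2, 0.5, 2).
(-2.815, -0.315, 0.473)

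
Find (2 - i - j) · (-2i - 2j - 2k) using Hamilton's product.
-4 - 2i - 6j - 4k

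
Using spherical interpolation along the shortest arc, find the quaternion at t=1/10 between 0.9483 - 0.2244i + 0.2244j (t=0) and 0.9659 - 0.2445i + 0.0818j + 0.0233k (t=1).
0.951 - 0.2266i + 0.2103j + 0.0023k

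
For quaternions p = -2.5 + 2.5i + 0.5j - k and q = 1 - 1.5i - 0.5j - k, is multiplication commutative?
No: pq = 0.5 + 5.25i + 5.75j + k ≠ 0.5 + 7.25i - 2.25j + 2k = qp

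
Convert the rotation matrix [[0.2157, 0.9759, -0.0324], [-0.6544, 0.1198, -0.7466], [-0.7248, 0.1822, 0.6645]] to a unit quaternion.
0.7071 + 0.3284i + 0.2448j - 0.5764k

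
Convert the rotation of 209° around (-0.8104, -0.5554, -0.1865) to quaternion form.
-0.2504 - 0.7846i - 0.5377j - 0.1806k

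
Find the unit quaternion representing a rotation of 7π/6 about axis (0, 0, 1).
-0.2588 + 0.9659k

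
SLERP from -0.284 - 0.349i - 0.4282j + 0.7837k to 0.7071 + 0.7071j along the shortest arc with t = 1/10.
-0.3504 - 0.3259i - 0.4851j + 0.7319k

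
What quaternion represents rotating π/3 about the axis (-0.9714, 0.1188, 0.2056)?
0.866 - 0.4857i + 0.0594j + 0.1028k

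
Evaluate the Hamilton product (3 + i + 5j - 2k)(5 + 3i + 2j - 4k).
-6 - 2i + 29j - 35k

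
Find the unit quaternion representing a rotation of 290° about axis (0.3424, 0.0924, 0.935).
-0.8192 + 0.1964i + 0.053j + 0.5363k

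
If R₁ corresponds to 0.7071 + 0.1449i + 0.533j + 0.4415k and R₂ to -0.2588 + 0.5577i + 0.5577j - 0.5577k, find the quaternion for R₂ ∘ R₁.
-0.3148 + 0.9003i - 0.0706j - 0.2922k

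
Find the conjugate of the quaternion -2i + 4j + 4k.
2i - 4j - 4k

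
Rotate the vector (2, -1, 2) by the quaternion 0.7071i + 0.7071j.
(-1, 2, -2)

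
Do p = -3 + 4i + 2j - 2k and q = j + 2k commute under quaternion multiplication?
No: pq = 2 + 6i - 11j - 2k ≠ 2 - 6i + 5j - 10k = qp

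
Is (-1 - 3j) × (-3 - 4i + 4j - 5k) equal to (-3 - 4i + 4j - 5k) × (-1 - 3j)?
No: pq = 15 + 19i + 5j - 7k ≠ 15 - 11i + 5j + 17k = qp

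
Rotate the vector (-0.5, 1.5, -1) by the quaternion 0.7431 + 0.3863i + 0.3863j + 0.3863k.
(-1.488, 0.444, 1.044)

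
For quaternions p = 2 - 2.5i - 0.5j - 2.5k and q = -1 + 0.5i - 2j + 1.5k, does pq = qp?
No: pq = 2 - 2.25i - j + 10.75k ≠ 2 + 9.25i - 6j + 0.25k = qp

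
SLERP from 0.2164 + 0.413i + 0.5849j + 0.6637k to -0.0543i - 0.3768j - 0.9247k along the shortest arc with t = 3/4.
0.0567 + 0.1498i + 0.442j + 0.8826k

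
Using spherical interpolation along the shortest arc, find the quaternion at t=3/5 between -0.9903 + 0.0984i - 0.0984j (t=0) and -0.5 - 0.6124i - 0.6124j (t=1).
-0.8058 - 0.3699i - 0.4625j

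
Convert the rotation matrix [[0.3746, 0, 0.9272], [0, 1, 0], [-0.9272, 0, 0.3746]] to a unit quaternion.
0.829 + 0.5592j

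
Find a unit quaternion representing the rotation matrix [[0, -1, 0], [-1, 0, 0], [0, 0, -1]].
-0.7071i + 0.7071j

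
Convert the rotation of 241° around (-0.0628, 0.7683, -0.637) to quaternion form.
-0.5075 - 0.0541i + 0.662j - 0.5489k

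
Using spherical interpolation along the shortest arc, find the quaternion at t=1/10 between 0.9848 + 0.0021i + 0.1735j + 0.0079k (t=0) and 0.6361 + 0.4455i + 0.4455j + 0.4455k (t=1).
0.975 + 0.0513i + 0.2088j + 0.0567k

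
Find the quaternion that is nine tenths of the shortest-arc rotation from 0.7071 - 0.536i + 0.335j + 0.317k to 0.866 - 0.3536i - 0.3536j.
0.876 - 0.3854i - 0.2878j + 0.0355k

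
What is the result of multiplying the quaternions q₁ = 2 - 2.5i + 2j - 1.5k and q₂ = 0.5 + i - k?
2 - 1.25i - 3j - 4.75k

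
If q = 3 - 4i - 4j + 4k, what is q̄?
3 + 4i + 4j - 4k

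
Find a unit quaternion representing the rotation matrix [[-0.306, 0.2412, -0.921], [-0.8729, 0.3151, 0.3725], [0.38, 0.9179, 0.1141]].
0.5299 + 0.2573i - 0.6138j - 0.5256k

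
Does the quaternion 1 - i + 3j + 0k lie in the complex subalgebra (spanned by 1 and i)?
No. The quaternion 1 - i + 3j has j-coefficient y = 3 and k-coefficient z = 0, not both zero, so it does not lie in the complex subalgebra spanned by 1 and i.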